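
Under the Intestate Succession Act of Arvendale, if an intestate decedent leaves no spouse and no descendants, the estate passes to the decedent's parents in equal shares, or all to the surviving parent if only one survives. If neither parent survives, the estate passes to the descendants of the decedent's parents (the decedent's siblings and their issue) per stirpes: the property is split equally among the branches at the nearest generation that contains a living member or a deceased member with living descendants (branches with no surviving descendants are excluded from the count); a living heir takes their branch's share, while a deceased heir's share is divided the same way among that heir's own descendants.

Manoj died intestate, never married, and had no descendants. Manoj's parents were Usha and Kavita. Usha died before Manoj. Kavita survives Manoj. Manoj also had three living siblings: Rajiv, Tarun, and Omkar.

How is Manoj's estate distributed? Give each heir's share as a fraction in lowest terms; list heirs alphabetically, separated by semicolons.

Only one parent, Kavita, survives, so Kavita takes the entire estate. The siblings take nothing because a surviving parent has priority.

Kavita 1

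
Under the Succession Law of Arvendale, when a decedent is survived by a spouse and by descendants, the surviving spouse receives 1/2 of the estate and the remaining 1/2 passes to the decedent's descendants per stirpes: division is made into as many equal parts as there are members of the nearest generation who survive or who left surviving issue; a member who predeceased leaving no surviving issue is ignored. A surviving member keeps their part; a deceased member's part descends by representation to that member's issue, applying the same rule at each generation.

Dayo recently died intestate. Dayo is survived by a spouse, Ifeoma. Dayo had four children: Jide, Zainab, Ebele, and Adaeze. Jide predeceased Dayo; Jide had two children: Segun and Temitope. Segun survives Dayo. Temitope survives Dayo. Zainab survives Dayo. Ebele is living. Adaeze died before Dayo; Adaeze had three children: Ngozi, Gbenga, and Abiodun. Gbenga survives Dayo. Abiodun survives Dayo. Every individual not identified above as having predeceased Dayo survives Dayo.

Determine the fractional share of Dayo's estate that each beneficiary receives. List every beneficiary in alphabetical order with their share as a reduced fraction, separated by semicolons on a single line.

Abiodun 1/24; Ebele 1/8; Gbenga 1/24; Ifeoma 1/2; Ngozi 1/24; Segun 1/16; Temitope 1/16; Zainab 1/8

Ifeoma, as surviving spouse, takes 1/2.
The remaining 1/2 passes to Dayo's descendants per stirpes.
The 1/2 is divided into 4 equal shares of 1/8 among Jide, Zainab, Ebele, Adaeze.
Jide predeceased; the 1/8 allotted to Jide's branch passes to Jide's issue by representation.
The 1/8 is divided into 2 equal shares of 1/16 among Segun, Temitope.
Segun is living and takes 1/16.
Temitope is living and takes 1/16.
Zainab is living and takes 1/8.
Ebele is living and takes 1/8.
Adaeze predeceased; the 1/8 allotted to Adaeze's branch passes to Adaeze's issue by representation.
The 1/8 is divided into 3 equal shares of 1/24 among Ngozi, Gbenga, Abiodun.
Ngozi is living and takes 1/24.
Gbenga is living and takes 1/24.
Abiodun is living and takes 1/24.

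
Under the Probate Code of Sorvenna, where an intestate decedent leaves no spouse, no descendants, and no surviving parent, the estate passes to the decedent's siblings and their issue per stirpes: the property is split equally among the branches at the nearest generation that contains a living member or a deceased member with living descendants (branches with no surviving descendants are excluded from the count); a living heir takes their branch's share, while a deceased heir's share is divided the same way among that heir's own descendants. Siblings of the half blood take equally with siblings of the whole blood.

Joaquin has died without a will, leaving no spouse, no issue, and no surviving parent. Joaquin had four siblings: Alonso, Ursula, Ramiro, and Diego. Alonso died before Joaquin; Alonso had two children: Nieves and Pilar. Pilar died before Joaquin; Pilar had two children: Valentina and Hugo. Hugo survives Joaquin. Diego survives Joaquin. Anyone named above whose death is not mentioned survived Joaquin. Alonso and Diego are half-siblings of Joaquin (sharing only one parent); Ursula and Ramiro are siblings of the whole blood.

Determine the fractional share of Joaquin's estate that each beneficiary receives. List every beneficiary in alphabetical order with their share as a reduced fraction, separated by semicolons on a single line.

Diego 1/4; Hugo 1/16; Nieves 1/8; Ramiro 1/4; Ursula 1/4; Valentina 1/16

No spouse, descendants, or parent survives, so the estate passes to Joaquin's siblings per stirpes.
Half-blood and whole-blood siblings take equally under the stated rule.
The estate is divided into 4 equal shares of 1/4 among Alonso, Ursula, Ramiro, Diego.
Alonso predeceased; the 1/4 allotted to Alonso's branch passes to Alonso's issue by representation.
The 1/4 is divided into 2 equal shares of 1/8 among Nieves, Pilar.
Nieves is living and takes 1/8.
Pilar predeceased; the 1/8 allotted to Pilar's branch passes to Pilar's issue by representation.
The 1/8 is divided into 2 equal shares of 1/16 among Valentina, Hugo.
Valentina is living and takes 1/16.
Hugo is living and takes 1/16.
Ursula is living and takes 1/4.
Ramiro is living and takes 1/4.
Diego is living and takes 1/4.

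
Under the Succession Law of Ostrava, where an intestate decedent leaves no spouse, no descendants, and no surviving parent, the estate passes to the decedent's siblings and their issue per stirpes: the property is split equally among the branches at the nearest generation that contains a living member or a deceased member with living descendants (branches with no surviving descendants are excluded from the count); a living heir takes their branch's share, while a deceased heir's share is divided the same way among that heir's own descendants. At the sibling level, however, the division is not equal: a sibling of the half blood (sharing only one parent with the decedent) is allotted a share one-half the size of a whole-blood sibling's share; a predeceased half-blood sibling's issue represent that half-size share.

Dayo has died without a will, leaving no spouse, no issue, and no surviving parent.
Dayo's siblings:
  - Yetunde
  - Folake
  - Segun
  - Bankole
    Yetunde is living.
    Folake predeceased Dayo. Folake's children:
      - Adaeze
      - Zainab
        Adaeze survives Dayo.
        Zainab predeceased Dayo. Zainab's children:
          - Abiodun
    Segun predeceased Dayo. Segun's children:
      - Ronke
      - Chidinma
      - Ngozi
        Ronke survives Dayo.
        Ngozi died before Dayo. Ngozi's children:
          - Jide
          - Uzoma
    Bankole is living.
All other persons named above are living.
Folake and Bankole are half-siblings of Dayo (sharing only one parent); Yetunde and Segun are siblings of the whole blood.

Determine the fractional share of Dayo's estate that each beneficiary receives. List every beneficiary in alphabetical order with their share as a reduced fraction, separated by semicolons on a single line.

Abiodun 1/12; Adaeze 1/12; Bankole 1/6; Chidinma 1/9; Jide 1/18; Ronke 1/9; Uzoma 1/18; Yetunde 1/3

No spouse, descendants, or parent survives, so the estate passes to Dayo's siblings per stirpes.
Half-blood siblings count for one-half the weight of whole-blood siblings at the initial division.
Dividing 1 in proportion to weights (total weight 3): Yetunde (weight 1) → 1/3; Folake (weight 1/2) → 1/6; Segun (weight 1) → 1/3; Bankole (weight 1/2) → 1/6.
Yetunde is living and takes 1/3.
Folake predeceased; the 1/6 allotted to Folake's branch passes to Folake's issue by representation.
The 1/6 is divided into 2 equal shares of 1/12 among Adaeze, Zainab.
Adaeze is living and takes 1/12.
Zainab predeceased; the 1/12 allotted to Zainab's branch passes to Zainab's issue by representation.
Abiodun is the sole taker at this level and receives the full 1/12.
Segun predeceased; the 1/3 allotted to Segun's branch passes to Segun's issue by representation.
The 1/3 is divided into 3 equal shares of 1/9 among Ronke, Chidinma, Ngozi.
Ronke is living and takes 1/9.
Chidinma is living and takes 1/9.
Ngozi predeceased; the 1/9 allotted to Ngozi's branch passes to Ngozi's issue by representation.
The 1/9 is divided into 2 equal shares of 1/18 among Jide, Uzoma.
Jide is living and takes 1/18.
Uzoma is living and takes 1/18.
Bankole is living and takes 1/6.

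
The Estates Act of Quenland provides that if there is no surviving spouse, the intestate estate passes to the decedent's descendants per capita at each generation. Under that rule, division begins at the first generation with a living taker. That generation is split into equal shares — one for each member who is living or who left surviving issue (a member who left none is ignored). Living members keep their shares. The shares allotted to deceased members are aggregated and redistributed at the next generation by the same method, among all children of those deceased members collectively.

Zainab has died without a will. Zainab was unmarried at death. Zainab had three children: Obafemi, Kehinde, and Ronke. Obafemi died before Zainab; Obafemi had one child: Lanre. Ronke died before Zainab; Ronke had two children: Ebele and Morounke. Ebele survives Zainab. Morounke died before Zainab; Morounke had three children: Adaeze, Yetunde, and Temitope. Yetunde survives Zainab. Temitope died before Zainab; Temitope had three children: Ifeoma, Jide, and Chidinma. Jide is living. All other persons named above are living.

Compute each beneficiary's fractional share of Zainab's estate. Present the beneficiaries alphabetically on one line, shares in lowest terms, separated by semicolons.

There is no surviving spouse, so the entire estate passes to Zainab's descendants per capita at each generation.
At generation 1 (Obafemi, Kehinde, Ronke) there are 3 shares of (1)/3 = 1/3 each.
Living: Kehinde — each takes 1/3.
Deceased: Obafemi and Ronke. Their combined 2/3 is pooled and carried to generation 2.
At generation 2 (Lanre, Ebele, Morounke) there are 3 shares of (2/3)/3 = 2/9 each.
Living: Lanre and Ebele — each takes 2/9.
Deceased: Morounke. That 2/9 share is carried to generation 3.
At generation 3 (Adaeze, Yetunde, Temitope) there are 3 shares of (2/9)/3 = 2/27 each.
Living: Adaeze and Yetunde — each takes 2/27.
Deceased: Temitope. That 2/27 share is carried to generation 4.
At generation 4 (Ifeoma, Jide, Chidinma) there are 3 shares of (2/27)/3 = 2/81 each.
Living: Ifeoma, Jide, and Chidinma — each takes 2/81.

Adaeze 2/27; Chidinma 2/81; Ebele 2/9; Ifeoma 2/81; Jide 2/81; Kehinde 1/3; Lanre 2/9; Yetunde 2/27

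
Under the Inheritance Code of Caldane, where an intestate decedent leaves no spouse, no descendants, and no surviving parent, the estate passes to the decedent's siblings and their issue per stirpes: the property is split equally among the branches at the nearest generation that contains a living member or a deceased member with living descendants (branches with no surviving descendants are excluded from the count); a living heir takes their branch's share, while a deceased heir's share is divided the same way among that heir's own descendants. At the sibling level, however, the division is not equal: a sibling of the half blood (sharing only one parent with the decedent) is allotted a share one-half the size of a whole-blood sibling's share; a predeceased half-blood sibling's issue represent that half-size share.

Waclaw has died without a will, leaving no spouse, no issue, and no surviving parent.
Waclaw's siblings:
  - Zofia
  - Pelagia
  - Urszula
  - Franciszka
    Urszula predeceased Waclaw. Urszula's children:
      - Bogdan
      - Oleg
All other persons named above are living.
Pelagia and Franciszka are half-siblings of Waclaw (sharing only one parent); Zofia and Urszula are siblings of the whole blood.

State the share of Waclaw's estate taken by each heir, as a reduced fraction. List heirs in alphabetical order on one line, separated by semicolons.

Bogdan 1/6; Franciszka 1/6; Oleg 1/6; Pelagia 1/6; Zofia 1/3

No spouse, descendants, or parent survives, so the estate passes to Waclaw's siblings per stirpes.
Half-blood siblings count for one-half the weight of whole-blood siblings at the initial division.
Dividing 1 in proportion to weights (total weight 3): Zofia (weight 1) → 1/3; Pelagia (weight 1/2) → 1/6; Urszula (weight 1) → 1/3; Franciszka (weight 1/2) → 1/6.
Zofia is living and takes 1/3.
Pelagia is living and takes 1/6.
Urszula predeceased; the 1/3 allotted to Urszula's branch passes to Urszula's issue by representation.
The 1/3 is divided into 2 equal shares of 1/6 among Bogdan, Oleg.
Bogdan is living and takes 1/6.
Oleg is living and takes 1/6.
Franciszka is living and takes 1/6.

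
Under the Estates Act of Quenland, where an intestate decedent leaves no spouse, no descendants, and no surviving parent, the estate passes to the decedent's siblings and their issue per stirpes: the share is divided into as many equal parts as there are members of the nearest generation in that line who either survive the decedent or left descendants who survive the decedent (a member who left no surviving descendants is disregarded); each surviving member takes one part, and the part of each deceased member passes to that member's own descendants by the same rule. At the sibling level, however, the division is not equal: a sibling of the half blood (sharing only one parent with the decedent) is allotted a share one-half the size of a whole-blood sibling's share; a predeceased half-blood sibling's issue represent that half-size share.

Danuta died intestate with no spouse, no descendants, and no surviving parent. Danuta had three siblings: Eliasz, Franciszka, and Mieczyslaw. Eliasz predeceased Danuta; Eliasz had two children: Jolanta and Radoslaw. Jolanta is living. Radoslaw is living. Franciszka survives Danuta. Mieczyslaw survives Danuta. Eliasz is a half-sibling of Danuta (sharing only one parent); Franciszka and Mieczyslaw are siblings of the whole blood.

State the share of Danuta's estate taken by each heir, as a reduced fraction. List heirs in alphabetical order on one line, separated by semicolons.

No spouse, descendants, or parent survives, so the estate passes to Danuta's siblings per stirpes.
Half-blood siblings count for one-half the weight of whole-blood siblings at the initial division.
Dividing 1 in proportion to weights (total weight 5/2): Eliasz (weight 1/2) → 1/5; Franciszka (weight 1) → 2/5; Mieczyslaw (weight 1) → 2/5.
Eliasz predeceased; the 1/5 allotted to Eliasz's branch passes to Eliasz's issue by representation.
The 1/5 is divided into 2 equal shares of 1/10 among Jolanta, Radoslaw.
Jolanta is living and takes 1/10.
Radoslaw is living and takes 1/10.
Franciszka is living and takes 2/5.
Mieczyslaw is living and takes 2/5.

Franciszka 2/5; Jolanta 1/10; Mieczyslaw 2/5; Radoslaw 1/10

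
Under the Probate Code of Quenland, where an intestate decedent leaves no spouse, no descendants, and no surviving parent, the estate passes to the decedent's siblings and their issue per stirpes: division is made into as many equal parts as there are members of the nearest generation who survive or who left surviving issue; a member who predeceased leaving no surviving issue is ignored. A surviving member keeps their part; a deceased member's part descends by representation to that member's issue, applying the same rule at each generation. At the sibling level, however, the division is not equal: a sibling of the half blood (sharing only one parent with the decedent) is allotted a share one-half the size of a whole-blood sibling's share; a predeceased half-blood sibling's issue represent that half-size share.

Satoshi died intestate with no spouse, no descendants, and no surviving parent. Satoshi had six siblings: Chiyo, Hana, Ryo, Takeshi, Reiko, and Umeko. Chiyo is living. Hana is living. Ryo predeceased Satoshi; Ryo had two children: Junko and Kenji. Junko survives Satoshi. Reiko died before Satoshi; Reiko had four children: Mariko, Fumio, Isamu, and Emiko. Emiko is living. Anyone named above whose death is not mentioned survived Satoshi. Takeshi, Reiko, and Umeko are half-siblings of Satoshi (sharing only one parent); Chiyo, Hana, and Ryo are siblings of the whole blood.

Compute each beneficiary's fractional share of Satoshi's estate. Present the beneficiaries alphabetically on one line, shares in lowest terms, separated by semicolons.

No spouse, descendants, or parent survives, so the estate passes to Satoshi's siblings per stirpes.
Half-blood siblings count for one-half the weight of whole-blood siblings at the initial division.
Dividing 1 in proportion to weights (total weight 9/2): Chiyo (weight 1) → 2/9; Hana (weight 1) → 2/9; Ryo (weight 1) → 2/9; Takeshi (weight 1/2) → 1/9; Reiko (weight 1/2) → 1/9; Umeko (weight 1/2) → 1/9.
Chiyo is living and takes 2/9.
Hana is living and takes 2/9.
Ryo predeceased; the 2/9 allotted to Ryo's branch passes to Ryo's issue by representation.
The 2/9 is divided into 2 equal shares of 1/9 among Junko, Kenji.
Junko is living and takes 1/9.
Kenji is living and takes 1/9.
Takeshi is living and takes 1/9.
Reiko predeceased; the 1/9 allotted to Reiko's branch passes to Reiko's issue by representation.
The 1/9 is divided into 4 equal shares of 1/36 among Mariko, Fumio, Isamu, Emiko.
Mariko is living and takes 1/36.
Fumio is living and takes 1/36.
Isamu is living and takes 1/36.
Emiko is living and takes 1/36.
Umeko is living and takes 1/9.

Chiyo 2/9; Emiko 1/36; Fumio 1/36; Hana 2/9; Isamu 1/36; Junko 1/9; Kenji 1/9; Mariko 1/36; Takeshi 1/9; Umeko 1/9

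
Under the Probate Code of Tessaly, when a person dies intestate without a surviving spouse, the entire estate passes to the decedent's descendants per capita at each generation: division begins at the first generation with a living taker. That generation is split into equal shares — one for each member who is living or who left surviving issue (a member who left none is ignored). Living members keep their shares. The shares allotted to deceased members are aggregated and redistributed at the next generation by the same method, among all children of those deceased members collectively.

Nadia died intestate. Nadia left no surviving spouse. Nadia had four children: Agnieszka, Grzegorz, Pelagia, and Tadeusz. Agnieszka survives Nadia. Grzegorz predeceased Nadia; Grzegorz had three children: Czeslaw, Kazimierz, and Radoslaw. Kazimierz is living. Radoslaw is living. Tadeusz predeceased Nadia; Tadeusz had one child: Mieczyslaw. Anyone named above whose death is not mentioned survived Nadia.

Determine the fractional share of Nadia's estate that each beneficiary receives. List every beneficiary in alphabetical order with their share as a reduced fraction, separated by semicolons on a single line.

Agnieszka 1/4; Czeslaw 1/8; Kazimierz 1/8; Mieczyslaw 1/8; Pelagia 1/4; Radoslaw 1/8

There is no surviving spouse, so the entire estate passes to Nadia's descendants per capita at each generation.
At generation 1 (Agnieszka, Grzegorz, Pelagia, Tadeusz) there are 4 shares of (1)/4 = 1/4 each.
Living: Agnieszka and Pelagia — each takes 1/4.
Deceased: Grzegorz and Tadeusz. Their combined 1/2 is pooled and carried to generation 2.
At generation 2 (Czeslaw, Kazimierz, Radoslaw, Mieczyslaw) there are 4 shares of (1/2)/4 = 1/8 each.
Living: Czeslaw, Kazimierz, Radoslaw, and Mieczyslaw — each takes 1/8.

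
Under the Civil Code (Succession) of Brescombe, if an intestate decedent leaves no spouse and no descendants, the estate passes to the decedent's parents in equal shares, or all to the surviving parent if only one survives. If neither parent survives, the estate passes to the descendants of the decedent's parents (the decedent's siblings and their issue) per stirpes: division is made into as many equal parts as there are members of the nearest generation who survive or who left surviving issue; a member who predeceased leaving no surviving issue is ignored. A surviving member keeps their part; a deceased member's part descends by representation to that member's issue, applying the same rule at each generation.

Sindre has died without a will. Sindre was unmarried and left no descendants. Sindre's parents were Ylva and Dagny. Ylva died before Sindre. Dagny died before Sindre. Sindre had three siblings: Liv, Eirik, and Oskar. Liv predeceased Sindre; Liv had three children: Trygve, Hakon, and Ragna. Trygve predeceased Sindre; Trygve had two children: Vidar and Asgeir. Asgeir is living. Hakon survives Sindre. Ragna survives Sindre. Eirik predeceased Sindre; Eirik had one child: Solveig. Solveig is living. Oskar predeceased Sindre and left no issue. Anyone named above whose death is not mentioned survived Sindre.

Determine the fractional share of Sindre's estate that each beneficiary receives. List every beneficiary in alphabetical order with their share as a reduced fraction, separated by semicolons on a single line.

Asgeir 1/12; Hakon 1/6; Ragna 1/6; Solveig 1/2; Vidar 1/12

Neither parent survives and there are no descendants, so the estate passes to Sindre's siblings and their issue per stirpes.
Oskar left no surviving issue, so that branch lapses and is disregarded.
The estate is divided into 2 equal shares of 1/2 among Liv, Eirik.
Liv predeceased; the 1/2 allotted to Liv's branch passes to Liv's issue by representation.
The 1/2 is divided into 3 equal shares of 1/6 among Trygve, Hakon, Ragna.
Trygve predeceased; the 1/6 allotted to Trygve's branch passes to Trygve's issue by representation.
The 1/6 is divided into 2 equal shares of 1/12 among Vidar, Asgeir.
Vidar is living and takes 1/12.
Asgeir is living and takes 1/12.
Hakon is living and takes 1/6.
Ragna is living and takes 1/6.
Eirik predeceased; the 1/2 allotted to Eirik's branch passes to Eirik's issue by representation.
Solveig is the sole taker at this level and receives the full 1/2.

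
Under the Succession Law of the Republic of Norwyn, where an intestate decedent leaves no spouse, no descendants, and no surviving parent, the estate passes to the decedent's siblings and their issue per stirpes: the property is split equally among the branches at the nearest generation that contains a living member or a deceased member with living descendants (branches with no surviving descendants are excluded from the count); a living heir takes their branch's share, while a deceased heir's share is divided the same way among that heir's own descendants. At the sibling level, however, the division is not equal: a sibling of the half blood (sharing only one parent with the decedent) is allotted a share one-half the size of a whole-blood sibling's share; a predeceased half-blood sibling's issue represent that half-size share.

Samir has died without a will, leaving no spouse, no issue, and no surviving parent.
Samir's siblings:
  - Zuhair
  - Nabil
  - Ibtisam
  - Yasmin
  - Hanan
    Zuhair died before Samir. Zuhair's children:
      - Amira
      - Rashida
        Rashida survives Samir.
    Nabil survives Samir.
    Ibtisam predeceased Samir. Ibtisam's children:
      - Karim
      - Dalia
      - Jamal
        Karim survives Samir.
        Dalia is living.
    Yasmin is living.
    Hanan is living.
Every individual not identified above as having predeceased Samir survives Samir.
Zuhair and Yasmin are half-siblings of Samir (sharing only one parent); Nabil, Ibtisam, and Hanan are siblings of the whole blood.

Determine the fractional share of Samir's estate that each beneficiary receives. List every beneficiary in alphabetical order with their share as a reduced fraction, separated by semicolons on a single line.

No spouse, descendants, or parent survives, so the estate passes to Samir's siblings per stirpes.
Half-blood siblings count for one-half the weight of whole-blood siblings at the initial division.
Dividing 1 in proportion to weights (total weight 4): Zuhair (weight 1/2) → 1/8; Nabil (weight 1) → 1/4; Ibtisam (weight 1) → 1/4; Yasmin (weight 1/2) → 1/8; Hanan (weight 1) → 1/4.
Zuhair predeceased; the 1/8 allotted to Zuhair's branch passes to Zuhair's issue by representation.
The 1/8 is divided into 2 equal shares of 1/16 among Amira, Rashida.
Amira is living and takes 1/16.
Rashida is living and takes 1/16.
Nabil is living and takes 1/4.
Ibtisam predeceased; the 1/4 allotted to Ibtisam's branch passes to Ibtisam's issue by representation.
The 1/4 is divided into 3 equal shares of 1/12 among Karim, Dalia, Jamal.
Karim is living and takes 1/12.
Dalia is living and takes 1/12.
Jamal is living and takes 1/12.
Yasmin is living and takes 1/8.
Hanan is living and takes 1/4.

Amira 1/16; Dalia 1/12; Hanan 1/4; Jamal 1/12; Karim 1/12; Nabil 1/4; Rashida 1/16; Yasmin 1/8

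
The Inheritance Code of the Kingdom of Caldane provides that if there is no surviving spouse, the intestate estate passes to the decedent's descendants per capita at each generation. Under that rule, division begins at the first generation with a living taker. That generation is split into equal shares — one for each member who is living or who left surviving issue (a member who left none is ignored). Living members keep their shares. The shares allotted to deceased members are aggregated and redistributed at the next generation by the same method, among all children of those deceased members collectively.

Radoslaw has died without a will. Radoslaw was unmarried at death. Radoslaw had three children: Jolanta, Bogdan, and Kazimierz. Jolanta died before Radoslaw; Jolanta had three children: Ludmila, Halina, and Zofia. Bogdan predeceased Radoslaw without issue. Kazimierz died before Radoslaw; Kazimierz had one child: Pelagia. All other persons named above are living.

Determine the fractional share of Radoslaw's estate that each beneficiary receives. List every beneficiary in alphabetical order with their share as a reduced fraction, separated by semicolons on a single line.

Halina 1/4; Ludmila 1/4; Pelagia 1/4; Zofia 1/4

There is no surviving spouse, so the entire estate passes to Radoslaw's descendants per capita at each generation.
No one at generation 1 (Jolanta, Kazimierz) is living; moving to the next generation.
At generation 2 (Ludmila, Halina, Zofia, Pelagia) there are 4 shares of (1)/4 = 1/4 each.
Living: Ludmila, Halina, Zofia, and Pelagia — each takes 1/4.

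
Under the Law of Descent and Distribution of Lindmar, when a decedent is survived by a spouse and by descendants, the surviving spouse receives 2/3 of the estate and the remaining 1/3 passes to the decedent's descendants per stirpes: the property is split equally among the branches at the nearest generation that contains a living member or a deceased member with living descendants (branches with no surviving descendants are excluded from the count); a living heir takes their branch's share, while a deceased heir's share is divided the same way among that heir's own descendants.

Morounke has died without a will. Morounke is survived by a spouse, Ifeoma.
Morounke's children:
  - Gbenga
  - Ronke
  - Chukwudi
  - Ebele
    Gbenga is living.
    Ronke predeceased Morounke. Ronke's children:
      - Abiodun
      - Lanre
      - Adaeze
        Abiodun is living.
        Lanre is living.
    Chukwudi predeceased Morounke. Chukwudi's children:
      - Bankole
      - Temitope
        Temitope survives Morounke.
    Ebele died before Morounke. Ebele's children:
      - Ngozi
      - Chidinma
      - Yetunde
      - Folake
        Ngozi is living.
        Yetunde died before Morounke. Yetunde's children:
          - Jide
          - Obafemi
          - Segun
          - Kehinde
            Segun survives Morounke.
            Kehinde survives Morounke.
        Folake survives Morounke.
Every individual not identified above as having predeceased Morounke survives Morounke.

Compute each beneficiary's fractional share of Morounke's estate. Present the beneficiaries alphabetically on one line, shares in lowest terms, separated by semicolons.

Abiodun 1/36; Adaeze 1/36; Bankole 1/24; Chidinma 1/48; Folake 1/48; Gbenga 1/12; Ifeoma 2/3; Jide 1/192; Kehinde 1/192; Lanre 1/36; Ngozi 1/48; Obafemi 1/192; Segun 1/192; Temitope 1/24

Ifeoma, as surviving spouse, takes 2/3.
The remaining 1/3 passes to Morounke's descendants per stirpes.
The 1/3 is divided into 4 equal shares of 1/12 among Gbenga, Ronke, Chukwudi, Ebele.
Gbenga is living and takes 1/12.
Ronke predeceased; the 1/12 allotted to Ronke's branch passes to Ronke's issue by representation.
The 1/12 is divided into 3 equal shares of 1/36 among Abiodun, Lanre, Adaeze.
Abiodun is living and takes 1/36.
Lanre is living and takes 1/36.
Adaeze is living and takes 1/36.
Chukwudi predeceased; the 1/12 allotted to Chukwudi's branch passes to Chukwudi's issue by representation.
The 1/12 is divided into 2 equal shares of 1/24 among Bankole, Temitope.
Bankole is living and takes 1/24.
Temitope is living and takes 1/24.
Ebele predeceased; the 1/12 allotted to Ebele's branch passes to Ebele's issue by representation.
The 1/12 is divided into 4 equal shares of 1/48 among Ngozi, Chidinma, Yetunde, Folake.
Ngozi is living and takes 1/48.
Chidinma is living and takes 1/48.
Yetunde predeceased; the 1/48 allotted to Yetunde's branch passes to Yetunde's issue by representation.
The 1/48 is divided into 4 equal shares of 1/192 among Jide, Obafemi, Segun, Kehinde.
Jide is living and takes 1/192.
Obafemi is living and takes 1/192.
Segun is living and takes 1/192.
Kehinde is living and takes 1/192.
Folake is living and takes 1/48.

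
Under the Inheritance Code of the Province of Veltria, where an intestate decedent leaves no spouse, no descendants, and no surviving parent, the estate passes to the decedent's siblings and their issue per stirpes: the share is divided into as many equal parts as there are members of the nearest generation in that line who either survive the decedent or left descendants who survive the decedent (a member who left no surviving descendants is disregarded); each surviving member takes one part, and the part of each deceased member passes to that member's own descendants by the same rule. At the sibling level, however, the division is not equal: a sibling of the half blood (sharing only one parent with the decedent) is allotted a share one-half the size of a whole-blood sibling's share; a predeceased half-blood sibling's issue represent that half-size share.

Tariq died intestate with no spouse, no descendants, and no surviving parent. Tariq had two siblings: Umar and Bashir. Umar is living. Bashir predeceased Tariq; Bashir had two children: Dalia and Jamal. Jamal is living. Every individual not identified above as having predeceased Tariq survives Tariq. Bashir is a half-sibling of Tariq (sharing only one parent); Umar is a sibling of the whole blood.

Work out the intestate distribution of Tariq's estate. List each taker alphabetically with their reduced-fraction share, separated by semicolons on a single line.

No spouse, descendants, or parent survives, so the estate passes to Tariq's siblings per stirpes.
Half-blood siblings count for one-half the weight of whole-blood siblings at the initial division.
Dividing 1 in proportion to weights (total weight 3/2): Umar (weight 1) → 2/3; Bashir (weight 1/2) → 1/3.
Umar is living and takes 2/3.
Bashir predeceased; the 1/3 allotted to Bashir's branch passes to Bashir's issue by representation.
The 1/3 is divided into 2 equal shares of 1/6 among Dalia, Jamal.
Dalia is living and takes 1/6.
Jamal is living and takes 1/6.

Dalia 1/6; Jamal 1/6; Umar 2/3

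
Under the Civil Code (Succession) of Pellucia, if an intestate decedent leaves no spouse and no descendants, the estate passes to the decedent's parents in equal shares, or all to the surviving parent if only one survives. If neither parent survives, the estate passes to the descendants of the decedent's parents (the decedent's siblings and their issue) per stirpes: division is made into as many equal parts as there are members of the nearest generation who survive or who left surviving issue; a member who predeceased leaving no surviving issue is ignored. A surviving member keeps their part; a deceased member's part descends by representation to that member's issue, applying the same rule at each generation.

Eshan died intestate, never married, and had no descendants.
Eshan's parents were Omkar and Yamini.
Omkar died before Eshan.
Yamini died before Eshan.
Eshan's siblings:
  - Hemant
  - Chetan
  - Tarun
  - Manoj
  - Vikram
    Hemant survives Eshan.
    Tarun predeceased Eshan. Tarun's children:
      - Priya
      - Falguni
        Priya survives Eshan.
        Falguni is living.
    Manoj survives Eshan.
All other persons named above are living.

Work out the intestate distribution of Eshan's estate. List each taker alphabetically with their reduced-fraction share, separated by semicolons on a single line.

Neither parent survives and there are no descendants, so the estate passes to Eshan's siblings and their issue per stirpes.
The estate is divided into 5 equal shares of 1/5 among Hemant, Chetan, Tarun, Manoj, Vikram.
Hemant is living and takes 1/5.
Chetan is living and takes 1/5.
Tarun predeceased; the 1/5 allotted to Tarun's branch passes to Tarun's issue by representation.
The 1/5 is divided into 2 equal shares of 1/10 among Priya, Falguni.
Priya is living and takes 1/10.
Falguni is living and takes 1/10.
Manoj is living and takes 1/5.
Vikram is living and takes 1/5.

Chetan 1/5; Falguni 1/10; Hemant 1/5; Manoj 1/5; Priya 1/10; Vikram 1/5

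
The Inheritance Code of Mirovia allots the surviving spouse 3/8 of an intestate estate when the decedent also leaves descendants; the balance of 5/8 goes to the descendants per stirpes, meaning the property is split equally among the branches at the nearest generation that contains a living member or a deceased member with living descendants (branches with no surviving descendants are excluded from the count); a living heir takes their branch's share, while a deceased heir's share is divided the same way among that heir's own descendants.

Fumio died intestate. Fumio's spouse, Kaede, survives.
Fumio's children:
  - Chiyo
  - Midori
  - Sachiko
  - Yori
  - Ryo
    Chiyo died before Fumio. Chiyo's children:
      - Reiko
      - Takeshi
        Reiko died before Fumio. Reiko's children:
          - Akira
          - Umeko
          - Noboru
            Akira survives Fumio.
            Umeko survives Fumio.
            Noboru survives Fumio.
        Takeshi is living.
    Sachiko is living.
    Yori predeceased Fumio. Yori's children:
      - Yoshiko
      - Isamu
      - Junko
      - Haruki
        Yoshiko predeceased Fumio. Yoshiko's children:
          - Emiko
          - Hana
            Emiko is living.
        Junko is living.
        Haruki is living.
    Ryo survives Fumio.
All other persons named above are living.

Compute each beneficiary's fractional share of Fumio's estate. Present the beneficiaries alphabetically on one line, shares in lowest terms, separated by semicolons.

Akira 1/48; Emiko 1/64; Hana 1/64; Haruki 1/32; Isamu 1/32; Junko 1/32; Kaede 3/8; Midori 1/8; Noboru 1/48; Ryo 1/8; Sachiko 1/8; Takeshi 1/16; Umeko 1/48

Kaede, as surviving spouse, takes 3/8.
The remaining 5/8 passes to Fumio's descendants per stirpes.
The 5/8 is divided into 5 equal shares of 1/8 among Chiyo, Midori, Sachiko, Yori, Ryo.
Chiyo predeceased; the 1/8 allotted to Chiyo's branch passes to Chiyo's issue by representation.
The 1/8 is divided into 2 equal shares of 1/16 among Reiko, Takeshi.
Reiko predeceased; the 1/16 allotted to Reiko's branch passes to Reiko's issue by representation.
The 1/16 is divided into 3 equal shares of 1/48 among Akira, Umeko, Noboru.
Akira is living and takes 1/48.
Umeko is living and takes 1/48.
Noboru is living and takes 1/48.
Takeshi is living and takes 1/16.
Midori is living and takes 1/8.
Sachiko is living and takes 1/8.
Yori predeceased; the 1/8 allotted to Yori's branch passes to Yori's issue by representation.
The 1/8 is divided into 4 equal shares of 1/32 among Yoshiko, Isamu, Junko, Haruki.
Yoshiko predeceased; the 1/32 allotted to Yoshiko's branch passes to Yoshiko's issue by representation.
The 1/32 is divided into 2 equal shares of 1/64 among Emiko, Hana.
Emiko is living and takes 1/64.
Hana is living and takes 1/64.
Isamu is living and takes 1/32.
Junko is living and takes 1/32.
Haruki is living and takes 1/32.
Ryo is living and takes 1/8.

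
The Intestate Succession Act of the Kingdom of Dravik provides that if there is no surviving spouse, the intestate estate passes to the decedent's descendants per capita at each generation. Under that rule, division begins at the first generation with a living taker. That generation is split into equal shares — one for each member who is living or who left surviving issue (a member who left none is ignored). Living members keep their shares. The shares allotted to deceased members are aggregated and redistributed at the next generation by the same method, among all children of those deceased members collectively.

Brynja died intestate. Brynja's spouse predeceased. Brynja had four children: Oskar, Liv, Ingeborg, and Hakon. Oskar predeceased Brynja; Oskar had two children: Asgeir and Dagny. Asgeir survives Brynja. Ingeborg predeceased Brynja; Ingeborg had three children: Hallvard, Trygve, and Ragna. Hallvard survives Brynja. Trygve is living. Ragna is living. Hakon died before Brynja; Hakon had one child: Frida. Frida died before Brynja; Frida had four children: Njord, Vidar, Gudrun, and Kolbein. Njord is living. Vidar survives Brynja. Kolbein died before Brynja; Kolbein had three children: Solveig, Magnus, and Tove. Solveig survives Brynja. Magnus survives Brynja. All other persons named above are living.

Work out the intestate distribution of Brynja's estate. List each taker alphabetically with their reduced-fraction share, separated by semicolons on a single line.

Asgeir 1/8; Dagny 1/8; Gudrun 1/32; Hallvard 1/8; Liv 1/4; Magnus 1/96; Njord 1/32; Ragna 1/8; Solveig 1/96; Tove 1/96; Trygve 1/8; Vidar 1/32

There is no surviving spouse, so the entire estate passes to Brynja's descendants per capita at each generation.
At generation 1 (Oskar, Liv, Ingeborg, Hakon) there are 4 shares of (1)/4 = 1/4 each.
Living: Liv — each takes 1/4.
Deceased: Oskar, Ingeborg, and Hakon. Their combined 3/4 is pooled and carried to generation 2.
At generation 2 (Asgeir, Dagny, Hallvard, Trygve, Ragna, Frida) there are 6 shares of (3/4)/6 = 1/8 each.
Living: Asgeir, Dagny, Hallvard, Trygve, and Ragna — each takes 1/8.
Deceased: Frida. That 1/8 share is carried to generation 3.
At generation 3 (Njord, Vidar, Gudrun, Kolbein) there are 4 shares of (1/8)/4 = 1/32 each.
Living: Njord, Vidar, and Gudrun — each takes 1/32.
Deceased: Kolbein. That 1/32 share is carried to generation 4.
At generation 4 (Solveig, Magnus, Tove) there are 3 shares of (1/32)/3 = 1/96 each.
Living: Solveig, Magnus, and Tove — each takes 1/96.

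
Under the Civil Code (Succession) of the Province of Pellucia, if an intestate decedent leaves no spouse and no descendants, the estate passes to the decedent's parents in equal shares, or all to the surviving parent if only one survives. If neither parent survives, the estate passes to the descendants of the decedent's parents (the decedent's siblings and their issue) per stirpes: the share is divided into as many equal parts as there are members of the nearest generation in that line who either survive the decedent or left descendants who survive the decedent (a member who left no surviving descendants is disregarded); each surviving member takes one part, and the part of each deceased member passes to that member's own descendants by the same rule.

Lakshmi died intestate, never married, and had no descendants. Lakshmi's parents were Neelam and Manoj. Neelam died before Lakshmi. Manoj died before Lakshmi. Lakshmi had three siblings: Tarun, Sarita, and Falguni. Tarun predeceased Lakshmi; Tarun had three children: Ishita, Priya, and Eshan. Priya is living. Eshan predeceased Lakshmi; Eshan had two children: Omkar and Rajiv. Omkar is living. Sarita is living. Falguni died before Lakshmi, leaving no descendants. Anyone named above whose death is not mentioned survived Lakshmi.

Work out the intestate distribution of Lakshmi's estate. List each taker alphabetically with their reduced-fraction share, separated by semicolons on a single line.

Ishita 1/6; Omkar 1/12; Priya 1/6; Rajiv 1/12; Sarita 1/2

Neither parent survives and there are no descendants, so the estate passes to Lakshmi's siblings and their issue per stirpes.
Falguni left no surviving issue, so that branch lapses and is disregarded.
The estate is divided into 2 equal shares of 1/2 among Tarun, Sarita.
Tarun predeceased; the 1/2 allotted to Tarun's branch passes to Tarun's issue by representation.
The 1/2 is divided into 3 equal shares of 1/6 among Ishita, Priya, Eshan.
Ishita is living and takes 1/6.
Priya is living and takes 1/6.
Eshan predeceased; the 1/6 allotted to Eshan's branch passes to Eshan's issue by representation.
The 1/6 is divided into 2 equal shares of 1/12 among Omkar, Rajiv.
Omkar is living and takes 1/12.
Rajiv is living and takes 1/12.
Sarita is living and takes 1/2.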